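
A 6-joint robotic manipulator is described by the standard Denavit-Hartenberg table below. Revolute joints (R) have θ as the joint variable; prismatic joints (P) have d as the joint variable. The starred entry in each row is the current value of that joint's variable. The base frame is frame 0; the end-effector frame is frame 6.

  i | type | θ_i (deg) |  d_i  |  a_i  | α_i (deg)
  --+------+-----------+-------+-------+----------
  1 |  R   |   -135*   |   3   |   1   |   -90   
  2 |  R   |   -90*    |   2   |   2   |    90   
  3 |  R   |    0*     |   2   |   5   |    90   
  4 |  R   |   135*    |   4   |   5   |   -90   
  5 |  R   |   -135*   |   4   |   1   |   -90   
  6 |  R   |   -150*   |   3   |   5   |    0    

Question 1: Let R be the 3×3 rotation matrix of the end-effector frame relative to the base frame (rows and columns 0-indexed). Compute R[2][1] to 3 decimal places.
-0.362

End-effector y-axis (col 1 of R) = (-0.8598,-0.3598,-0.3624)
R[2][1] = -0.3624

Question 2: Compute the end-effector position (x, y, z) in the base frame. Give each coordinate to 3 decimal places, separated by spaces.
0.946 3.444 -1.297

after link 1: o_1 = (-0.7071, -0.7071, 3.0000)
after link 2: o_2 = (0.7071, -2.1213, 5.0000)
after link 3: o_3 = (2.1213, -0.7071, 10.0000)
after link 4: o_4 = (1.7929, 4.6213, 6.4645)
after link 5: o_5 = (-1.0607, 2.7678, 4.1360)
after link 6: o_6 = (0.9460, 3.4443, -1.2968)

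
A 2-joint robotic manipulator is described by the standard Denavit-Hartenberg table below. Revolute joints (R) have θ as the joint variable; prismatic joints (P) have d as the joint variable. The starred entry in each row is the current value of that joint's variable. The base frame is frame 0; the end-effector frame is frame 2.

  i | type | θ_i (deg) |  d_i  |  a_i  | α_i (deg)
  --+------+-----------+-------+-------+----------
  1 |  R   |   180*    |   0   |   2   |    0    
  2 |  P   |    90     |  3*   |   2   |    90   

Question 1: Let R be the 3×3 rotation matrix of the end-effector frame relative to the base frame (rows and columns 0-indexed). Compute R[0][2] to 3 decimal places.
-1.000

End-effector z-axis (col 2 of R) = (-1.0000,0.0000,0.0000)
R[0][2] = -1.0000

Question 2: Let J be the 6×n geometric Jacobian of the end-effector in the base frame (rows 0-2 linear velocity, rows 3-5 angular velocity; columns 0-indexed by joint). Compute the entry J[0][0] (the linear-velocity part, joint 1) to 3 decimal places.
axis z_0 = ẑ; lever o_n−o_0 = (-2.0000,-2.0000,3.0000)
cross product → J_v[:, 0] = (2.0000,-2.0000,0.0000)
J_ω[:, 0] = z_0
entry J[0][0] = 2.0000

2.000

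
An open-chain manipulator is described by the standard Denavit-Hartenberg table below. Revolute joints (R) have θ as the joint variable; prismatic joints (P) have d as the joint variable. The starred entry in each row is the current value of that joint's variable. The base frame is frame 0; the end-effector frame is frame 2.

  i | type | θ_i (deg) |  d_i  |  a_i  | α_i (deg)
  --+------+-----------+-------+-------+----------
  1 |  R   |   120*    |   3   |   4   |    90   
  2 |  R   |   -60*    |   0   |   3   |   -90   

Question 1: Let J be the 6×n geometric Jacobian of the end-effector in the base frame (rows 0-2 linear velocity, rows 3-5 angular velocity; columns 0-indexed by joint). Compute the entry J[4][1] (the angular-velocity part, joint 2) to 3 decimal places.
0.500

axis z_1 = (0.8660,0.5000,0.0000); lever o_n−o_1 = (-0.7500,1.2990,-2.5981)
cross product → J_v[:, 1] = (-1.2990,2.2500,1.5000)
J_ω[:, 1] = z_1
entry J[4][1] = 0.5000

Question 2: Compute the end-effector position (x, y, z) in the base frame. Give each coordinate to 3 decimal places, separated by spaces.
after link 1: o_1 = (-2.0000, 3.4641, 3.0000)
after link 2: o_2 = (-2.7500, 4.7631, 0.4019)

-2.750 4.763 0.402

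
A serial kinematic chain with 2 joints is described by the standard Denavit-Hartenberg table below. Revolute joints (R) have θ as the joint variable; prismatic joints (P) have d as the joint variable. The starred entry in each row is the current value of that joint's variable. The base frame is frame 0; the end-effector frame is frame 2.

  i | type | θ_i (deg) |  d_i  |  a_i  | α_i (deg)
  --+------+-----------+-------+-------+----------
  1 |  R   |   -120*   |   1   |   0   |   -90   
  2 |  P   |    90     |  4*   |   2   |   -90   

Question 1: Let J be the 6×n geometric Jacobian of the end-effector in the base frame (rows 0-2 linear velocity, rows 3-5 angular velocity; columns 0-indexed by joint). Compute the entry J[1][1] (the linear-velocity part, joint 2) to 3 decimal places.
prismatic axis z_1 = (0.8660,-0.5000,0.0000)
J_v[:, 1] = z_1; J_ω[:, 1] = (0,0,0)
entry J[1][1] = -0.5000

-0.500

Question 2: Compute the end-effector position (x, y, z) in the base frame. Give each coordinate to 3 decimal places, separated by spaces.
after link 1: o_1 = (0.0000, 0.0000, 1.0000)
after link 2: o_2 = (3.4641, -2.0000, -1.0000)

3.464 -2.000 -1.000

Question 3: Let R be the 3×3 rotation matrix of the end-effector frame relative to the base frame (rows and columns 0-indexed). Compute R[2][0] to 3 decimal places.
End-effector x-axis (col 0 of R) = (0.0000,-0.0000,-1.0000)
R[2][0] = -1.0000

-1.000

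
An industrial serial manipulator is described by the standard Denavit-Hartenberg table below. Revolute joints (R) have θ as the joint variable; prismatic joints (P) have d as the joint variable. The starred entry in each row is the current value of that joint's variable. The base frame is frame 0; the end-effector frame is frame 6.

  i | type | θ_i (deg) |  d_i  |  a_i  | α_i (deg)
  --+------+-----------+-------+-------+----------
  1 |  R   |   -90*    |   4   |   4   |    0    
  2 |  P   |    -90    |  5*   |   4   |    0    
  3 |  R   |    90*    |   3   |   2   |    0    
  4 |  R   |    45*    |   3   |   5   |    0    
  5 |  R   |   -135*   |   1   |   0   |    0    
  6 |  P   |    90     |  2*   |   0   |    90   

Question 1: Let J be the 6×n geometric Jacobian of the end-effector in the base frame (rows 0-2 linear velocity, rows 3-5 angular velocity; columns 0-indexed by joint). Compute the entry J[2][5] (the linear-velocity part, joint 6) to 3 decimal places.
1.000

prismatic axis z_5 = (0.0000,0.0000,1.0000)
J_v[:, 5] = z_5; J_ω[:, 5] = (0,0,0)
entry J[2][5] = 1.0000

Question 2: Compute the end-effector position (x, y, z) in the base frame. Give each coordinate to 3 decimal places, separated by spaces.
after link 1: o_1 = (0.0000, -4.0000, 4.0000)
after link 2: o_2 = (-4.0000, -4.0000, 9.0000)
after link 3: o_3 = (-4.0000, -6.0000, 12.0000)
after link 4: o_4 = (-0.4645, -9.5355, 15.0000)
after link 5: o_5 = (-0.4645, -9.5355, 16.0000)
after link 6: o_6 = (-0.4645, -9.5355, 18.0000)

-0.464 -9.536 18.000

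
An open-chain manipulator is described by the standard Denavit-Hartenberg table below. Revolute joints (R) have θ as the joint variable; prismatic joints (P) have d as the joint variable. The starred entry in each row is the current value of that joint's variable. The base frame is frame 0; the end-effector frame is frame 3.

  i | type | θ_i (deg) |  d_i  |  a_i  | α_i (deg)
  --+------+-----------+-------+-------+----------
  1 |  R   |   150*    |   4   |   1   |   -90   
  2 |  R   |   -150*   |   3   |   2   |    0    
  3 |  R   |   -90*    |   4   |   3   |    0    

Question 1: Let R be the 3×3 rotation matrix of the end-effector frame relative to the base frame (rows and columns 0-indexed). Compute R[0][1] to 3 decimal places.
End-effector y-axis (col 1 of R) = (0.7500,-0.4330,0.5000)
R[0][1] = 0.7500

0.750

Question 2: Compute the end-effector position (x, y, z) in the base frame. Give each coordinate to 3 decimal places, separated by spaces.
-1.567 -7.178 2.402

after link 1: o_1 = (-0.8660, 0.5000, 4.0000)
after link 2: o_2 = (-0.8660, -2.9641, 5.0000)
after link 3: o_3 = (-1.5670, -7.1782, 2.4019)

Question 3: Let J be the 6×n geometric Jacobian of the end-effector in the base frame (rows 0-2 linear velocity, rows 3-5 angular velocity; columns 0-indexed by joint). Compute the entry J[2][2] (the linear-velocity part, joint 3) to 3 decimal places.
axis z_2 = (-0.5000,-0.8660,0.0000); lever o_n−o_2 = (-0.7010,-4.2141,-2.5981)
cross product → J_v[:, 2] = (2.2500,-1.2990,1.5000)
J_ω[:, 2] = z_2
entry J[2][2] = 1.5000

1.500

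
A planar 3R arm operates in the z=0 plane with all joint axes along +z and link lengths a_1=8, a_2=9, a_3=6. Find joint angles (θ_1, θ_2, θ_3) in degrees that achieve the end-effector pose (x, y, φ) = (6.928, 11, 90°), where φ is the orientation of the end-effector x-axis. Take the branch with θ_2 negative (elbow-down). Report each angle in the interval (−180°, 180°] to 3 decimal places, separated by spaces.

wrist centre = target − a_3·(cos φ, sin φ) = (6.9280, 5.0000)
cos θ_2 = (72.9972−8²−9²)/(2·8·9) = -0.5000; θ_2 = -120.0013° (elbow-down)
β = atan2(5.0000,6.9280) = 35.8183°; ψ = atan2(-7.7941,3.4998) = -65.8183°
θ_1 = β − ψ = 101.6366°
θ_3 = φ − θ_1 − θ_2 = 108.3646° (wrapped to (-180°,180°])

101.637 -120.001 108.365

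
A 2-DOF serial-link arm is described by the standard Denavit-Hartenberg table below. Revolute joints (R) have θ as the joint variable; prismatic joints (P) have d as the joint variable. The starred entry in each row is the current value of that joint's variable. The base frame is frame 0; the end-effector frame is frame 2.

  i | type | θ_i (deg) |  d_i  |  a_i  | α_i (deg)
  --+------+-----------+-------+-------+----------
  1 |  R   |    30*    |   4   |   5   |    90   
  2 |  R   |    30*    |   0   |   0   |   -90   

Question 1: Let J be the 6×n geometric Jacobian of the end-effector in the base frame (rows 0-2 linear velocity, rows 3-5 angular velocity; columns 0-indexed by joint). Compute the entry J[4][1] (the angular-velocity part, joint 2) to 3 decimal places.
axis z_1 = (0.5000,-0.8660,0.0000); lever o_n−o_1 = (0.0000,0.0000,0.0000)
cross product → J_v[:, 1] = (-0.0000,0.0000,0.0000)
J_ω[:, 1] = z_1
entry J[4][1] = -0.8660

-0.866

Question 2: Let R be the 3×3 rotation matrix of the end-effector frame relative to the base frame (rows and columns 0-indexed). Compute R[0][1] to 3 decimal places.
-0.500

End-effector y-axis (col 1 of R) = (-0.5000,0.8660,-0.0000)
R[0][1] = -0.5000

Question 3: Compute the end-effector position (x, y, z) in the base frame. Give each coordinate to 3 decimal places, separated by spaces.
4.330 2.500 4.000

after link 1: o_1 = (4.3301, 2.5000, 4.0000)
after link 2: o_2 = (4.3301, 2.5000, 4.0000)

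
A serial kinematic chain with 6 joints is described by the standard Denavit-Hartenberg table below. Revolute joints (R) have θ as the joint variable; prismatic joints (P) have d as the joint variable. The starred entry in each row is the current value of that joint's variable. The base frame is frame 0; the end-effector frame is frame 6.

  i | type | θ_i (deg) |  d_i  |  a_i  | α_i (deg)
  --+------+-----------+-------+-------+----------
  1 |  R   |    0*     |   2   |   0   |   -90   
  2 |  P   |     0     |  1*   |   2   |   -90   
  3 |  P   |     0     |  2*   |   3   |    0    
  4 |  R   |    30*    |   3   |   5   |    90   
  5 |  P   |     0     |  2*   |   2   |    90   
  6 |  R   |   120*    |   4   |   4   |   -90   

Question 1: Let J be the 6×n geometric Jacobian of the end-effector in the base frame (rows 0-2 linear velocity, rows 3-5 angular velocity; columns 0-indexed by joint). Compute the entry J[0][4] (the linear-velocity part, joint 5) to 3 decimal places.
prismatic axis z_4 = (0.5000,0.8660,0.0000)
J_v[:, 4] = z_4; J_ω[:, 4] = (0,0,0)
entry J[0][4] = 0.5000

0.500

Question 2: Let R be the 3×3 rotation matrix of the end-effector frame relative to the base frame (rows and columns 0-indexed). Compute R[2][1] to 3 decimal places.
-1.000

End-effector y-axis (col 1 of R) = (-0.0000,0.0000,-1.0000)
R[2][1] = -1.0000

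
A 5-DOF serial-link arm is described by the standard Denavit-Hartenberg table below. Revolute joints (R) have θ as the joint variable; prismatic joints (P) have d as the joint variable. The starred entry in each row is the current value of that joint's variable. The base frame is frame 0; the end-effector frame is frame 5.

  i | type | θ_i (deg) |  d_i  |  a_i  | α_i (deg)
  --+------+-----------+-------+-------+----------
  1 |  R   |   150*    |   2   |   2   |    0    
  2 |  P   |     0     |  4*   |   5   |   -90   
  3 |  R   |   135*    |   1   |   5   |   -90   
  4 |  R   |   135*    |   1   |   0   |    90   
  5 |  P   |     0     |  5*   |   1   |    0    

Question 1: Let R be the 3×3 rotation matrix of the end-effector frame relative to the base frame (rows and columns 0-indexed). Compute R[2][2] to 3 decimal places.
-0.500

End-effector z-axis (col 2 of R) = (0.7866,0.3624,-0.5000)
R[2][2] = -0.5000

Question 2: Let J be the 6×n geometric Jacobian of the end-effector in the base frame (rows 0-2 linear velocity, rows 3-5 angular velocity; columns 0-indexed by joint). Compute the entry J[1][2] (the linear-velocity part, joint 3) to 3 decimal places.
-2.414

axis z_2 = (-0.5000,-0.8660,0.0000); lever o_n−o_2 = (7.0276,-0.3131,-4.8284)
cross product → J_v[:, 2] = (4.1815,-2.4142,6.2426)
J_ω[:, 2] = z_2
entry J[1][2] = -2.4142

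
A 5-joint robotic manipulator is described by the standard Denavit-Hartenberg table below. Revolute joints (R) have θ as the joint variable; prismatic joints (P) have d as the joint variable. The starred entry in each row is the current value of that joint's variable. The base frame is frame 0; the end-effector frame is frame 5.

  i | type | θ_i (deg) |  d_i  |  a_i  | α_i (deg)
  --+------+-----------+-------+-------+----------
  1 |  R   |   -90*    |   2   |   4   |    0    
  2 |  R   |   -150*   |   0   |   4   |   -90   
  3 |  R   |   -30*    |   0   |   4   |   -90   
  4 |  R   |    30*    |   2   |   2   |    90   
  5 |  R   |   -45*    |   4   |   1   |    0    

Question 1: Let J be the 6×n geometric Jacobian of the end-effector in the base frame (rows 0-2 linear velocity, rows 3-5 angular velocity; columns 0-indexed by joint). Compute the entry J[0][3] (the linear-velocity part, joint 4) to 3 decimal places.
axis z_3 = (-0.2500,0.4330,-0.8660); lever o_n−o_3 = (-4.0322,2.7629,1.0525)
cross product → J_v[:, 3] = (2.8485,3.7551,1.0553)
J_ω[:, 3] = z_3
entry J[0][3] = 2.8485

2.848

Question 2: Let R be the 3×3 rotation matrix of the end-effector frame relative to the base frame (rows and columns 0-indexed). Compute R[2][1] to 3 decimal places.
-0.306

End-effector y-axis (col 1 of R) = (-0.1358,0.9422,-0.3062)
R[2][1] = -0.3062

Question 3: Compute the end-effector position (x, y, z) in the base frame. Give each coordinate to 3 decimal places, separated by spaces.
-7.764 5.227 5.053

after link 1: o_1 = (0.0000, -4.0000, 2.0000)
after link 2: o_2 = (-2.0000, -0.5359, 2.0000)
after link 3: o_3 = (-3.7321, 2.4641, 4.0000)
after link 4: o_4 = (-4.1160, 5.1292, 3.1340)
after link 5: o_5 = (-7.7643, 5.2270, 5.0525)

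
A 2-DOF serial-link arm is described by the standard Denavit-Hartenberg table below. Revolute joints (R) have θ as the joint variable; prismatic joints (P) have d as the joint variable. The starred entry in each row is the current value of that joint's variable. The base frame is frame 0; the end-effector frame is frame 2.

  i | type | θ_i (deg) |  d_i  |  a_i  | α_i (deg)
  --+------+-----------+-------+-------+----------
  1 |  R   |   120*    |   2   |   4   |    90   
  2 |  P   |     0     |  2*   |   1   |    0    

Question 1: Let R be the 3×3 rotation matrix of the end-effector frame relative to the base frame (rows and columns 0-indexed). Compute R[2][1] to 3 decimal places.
1.000

End-effector y-axis (col 1 of R) = (-0.0000,-0.0000,1.0000)
R[2][1] = 1.0000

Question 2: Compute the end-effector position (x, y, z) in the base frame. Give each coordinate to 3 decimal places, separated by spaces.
-0.768 5.330 2.000

after link 1: o_1 = (-2.0000, 3.4641, 2.0000)
after link 2: o_2 = (-0.7679, 5.3301, 2.0000)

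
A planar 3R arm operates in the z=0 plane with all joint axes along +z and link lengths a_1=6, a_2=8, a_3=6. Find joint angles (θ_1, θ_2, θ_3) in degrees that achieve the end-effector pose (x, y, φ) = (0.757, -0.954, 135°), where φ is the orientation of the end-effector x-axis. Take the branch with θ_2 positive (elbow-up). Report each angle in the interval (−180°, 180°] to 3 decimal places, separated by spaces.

-120.004 119.999 135.005

wrist centre = target − a_3·(cos φ, sin φ) = (4.9996, -5.1966)
cos θ_2 = (52.0015−6²−8²)/(2·6·8) = -0.5000; θ_2 = 119.9990° (elbow-up)
β = atan2(-5.1966,4.9996) = -46.1069°; ψ = atan2(6.9283,2.0001) = 73.8971°
θ_1 = β − ψ = -120.0040°
θ_3 = φ − θ_1 − θ_2 = 135.0050° (wrapped to (-180°,180°])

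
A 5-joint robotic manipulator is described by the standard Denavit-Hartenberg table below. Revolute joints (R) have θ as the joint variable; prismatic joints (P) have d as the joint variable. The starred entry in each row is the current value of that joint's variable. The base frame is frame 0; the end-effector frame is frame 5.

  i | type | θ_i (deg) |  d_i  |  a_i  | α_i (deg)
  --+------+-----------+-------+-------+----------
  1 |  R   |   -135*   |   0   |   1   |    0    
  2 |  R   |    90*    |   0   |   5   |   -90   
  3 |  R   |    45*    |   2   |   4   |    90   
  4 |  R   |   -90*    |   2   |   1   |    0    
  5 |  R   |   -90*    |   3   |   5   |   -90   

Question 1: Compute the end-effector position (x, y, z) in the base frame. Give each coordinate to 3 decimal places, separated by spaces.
5.536 -5.536 4.243

after link 1: o_1 = (-0.7071, -0.7071, 0.0000)
after link 2: o_2 = (2.8284, -4.2426, 0.0000)
after link 3: o_3 = (6.2426, -4.8284, -2.8284)
after link 4: o_4 = (6.5355, -6.5355, -1.4142)
after link 5: o_5 = (5.5355, -5.5355, 4.2426)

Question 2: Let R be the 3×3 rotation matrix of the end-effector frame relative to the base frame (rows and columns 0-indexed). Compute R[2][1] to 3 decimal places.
End-effector y-axis (col 1 of R) = (-0.5000,0.5000,-0.7071)
R[2][1] = -0.7071

-0.707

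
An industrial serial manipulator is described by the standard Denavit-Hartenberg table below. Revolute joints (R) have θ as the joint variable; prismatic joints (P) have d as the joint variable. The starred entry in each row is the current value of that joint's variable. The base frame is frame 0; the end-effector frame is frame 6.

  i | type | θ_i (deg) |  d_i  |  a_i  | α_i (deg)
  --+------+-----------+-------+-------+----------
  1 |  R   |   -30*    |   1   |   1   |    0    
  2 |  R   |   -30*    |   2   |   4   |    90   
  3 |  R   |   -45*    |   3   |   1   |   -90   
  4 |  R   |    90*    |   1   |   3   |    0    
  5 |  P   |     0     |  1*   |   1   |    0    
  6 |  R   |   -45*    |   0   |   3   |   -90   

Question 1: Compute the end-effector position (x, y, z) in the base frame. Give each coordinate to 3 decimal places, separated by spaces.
after link 1: o_1 = (0.8660, -0.5000, 1.0000)
after link 2: o_2 = (2.8660, -3.9641, 3.0000)
after link 3: o_3 = (0.6215, -6.0765, 2.2929)
after link 4: o_4 = (3.5731, -5.1888, 3.0000)
after link 5: o_5 = (4.7927, -5.3012, 3.7071)
after link 6: o_6 = (7.3798, -5.5396, 2.2071)

7.380 -5.540 2.207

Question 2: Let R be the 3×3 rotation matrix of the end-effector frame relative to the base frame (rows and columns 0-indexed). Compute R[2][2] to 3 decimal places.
0.500

End-effector z-axis (col 2 of R) = (0.3624,0.7866,0.5000)
R[2][2] = 0.5000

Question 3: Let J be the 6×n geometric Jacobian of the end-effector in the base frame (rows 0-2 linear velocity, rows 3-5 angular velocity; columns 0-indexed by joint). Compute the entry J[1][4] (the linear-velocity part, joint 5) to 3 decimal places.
-0.612

prismatic axis z_4 = (0.3536,-0.6124,0.7071)
J_v[:, 4] = z_4; J_ω[:, 4] = (0,0,0)
entry J[1][4] = -0.6124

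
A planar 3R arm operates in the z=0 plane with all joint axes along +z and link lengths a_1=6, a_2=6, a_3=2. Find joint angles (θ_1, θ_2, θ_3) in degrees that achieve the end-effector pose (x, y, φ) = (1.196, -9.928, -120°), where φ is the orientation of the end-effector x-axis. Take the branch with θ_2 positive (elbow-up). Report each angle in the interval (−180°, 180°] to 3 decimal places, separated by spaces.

wrist centre = target − a_3·(cos φ, sin φ) = (2.1960, -8.1959)
cos θ_2 = (71.9960−6²−6²)/(2·6·6) = -0.0001; θ_2 = 90.0032° (elbow-up)
β = atan2(-8.1959,2.1960) = -75.0006°; ψ = atan2(6.0000,5.9997) = 45.0016°
θ_1 = β − ψ = -120.0022°
θ_3 = φ − θ_1 − θ_2 = -90.0010° (wrapped to (-180°,180°])

-120.002 90.003 -90.001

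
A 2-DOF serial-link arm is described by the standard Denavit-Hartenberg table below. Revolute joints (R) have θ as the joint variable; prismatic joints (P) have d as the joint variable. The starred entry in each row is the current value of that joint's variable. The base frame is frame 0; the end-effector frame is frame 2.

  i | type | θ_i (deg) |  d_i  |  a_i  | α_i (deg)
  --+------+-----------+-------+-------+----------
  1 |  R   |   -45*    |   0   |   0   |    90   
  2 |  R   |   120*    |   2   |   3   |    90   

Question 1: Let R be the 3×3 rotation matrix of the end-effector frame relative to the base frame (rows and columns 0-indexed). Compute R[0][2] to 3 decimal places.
0.612

End-effector z-axis (col 2 of R) = (0.6124,-0.6124,0.5000)
R[0][2] = 0.6124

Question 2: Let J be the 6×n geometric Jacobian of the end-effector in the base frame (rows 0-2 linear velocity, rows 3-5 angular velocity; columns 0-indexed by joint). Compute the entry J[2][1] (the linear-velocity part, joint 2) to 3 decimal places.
-1.500

axis z_1 = (-0.7071,-0.7071,0.0000); lever o_n−o_1 = (-2.4749,-0.3536,2.5981)
cross product → J_v[:, 1] = (-1.8371,1.8371,-1.5000)
J_ω[:, 1] = z_1
entry J[2][1] = -1.5000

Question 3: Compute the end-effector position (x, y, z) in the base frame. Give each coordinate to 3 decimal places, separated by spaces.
after link 1: o_1 = (0.0000, 0.0000, 0.0000)
after link 2: o_2 = (-2.4749, -0.3536, 2.5981)

-2.475 -0.354 2.598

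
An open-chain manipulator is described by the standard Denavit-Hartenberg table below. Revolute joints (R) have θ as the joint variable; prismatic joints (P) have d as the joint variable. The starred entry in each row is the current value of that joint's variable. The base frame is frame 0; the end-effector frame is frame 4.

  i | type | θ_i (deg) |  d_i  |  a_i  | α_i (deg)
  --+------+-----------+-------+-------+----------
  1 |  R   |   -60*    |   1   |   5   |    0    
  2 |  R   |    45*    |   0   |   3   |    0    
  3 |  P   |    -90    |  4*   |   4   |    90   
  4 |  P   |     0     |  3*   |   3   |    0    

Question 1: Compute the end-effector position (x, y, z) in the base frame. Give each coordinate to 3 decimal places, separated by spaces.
0.688 -11.092 5.000

after link 1: o_1 = (2.5000, -4.3301, 1.0000)
after link 2: o_2 = (5.3978, -5.1066, 1.0000)
after link 3: o_3 = (4.3625, -8.9703, 5.0000)
after link 4: o_4 = (0.6883, -11.0916, 5.0000)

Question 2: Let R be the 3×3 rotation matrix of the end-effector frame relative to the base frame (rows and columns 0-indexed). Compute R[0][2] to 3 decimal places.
End-effector z-axis (col 2 of R) = (-0.9659,0.2588,0.0000)
R[0][2] = -0.9659

-0.966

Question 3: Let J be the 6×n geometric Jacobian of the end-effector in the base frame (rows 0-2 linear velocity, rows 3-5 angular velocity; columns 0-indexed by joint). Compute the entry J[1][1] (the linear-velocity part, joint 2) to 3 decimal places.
-1.812

axis z_1 = (0.0000,0.0000,1.0000); lever o_n−o_1 = (-1.8117,-6.7615,4.0000)
cross product → J_v[:, 1] = (6.7615,-1.8117,0.0000)
J_ω[:, 1] = z_1
entry J[1][1] = -1.8117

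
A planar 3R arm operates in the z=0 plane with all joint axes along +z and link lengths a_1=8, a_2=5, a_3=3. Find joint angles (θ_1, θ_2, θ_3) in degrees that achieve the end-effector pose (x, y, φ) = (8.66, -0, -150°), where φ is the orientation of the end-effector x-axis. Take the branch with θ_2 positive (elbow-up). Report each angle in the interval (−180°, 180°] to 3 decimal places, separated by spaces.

-14.823 60.005 164.819

wrist centre = target − a_3·(cos φ, sin φ) = (11.2581, 1.5000)
cos θ_2 = (128.9943−8²−5²)/(2·8·5) = 0.4999; θ_2 = 60.0047° (elbow-up)
β = atan2(1.5000,11.2581) = 7.5893°; ψ = atan2(4.3303,10.4996) = 22.4126°
θ_1 = β − ψ = -14.8233°
θ_3 = φ − θ_1 − θ_2 = 164.8186° (wrapped to (-180°,180°])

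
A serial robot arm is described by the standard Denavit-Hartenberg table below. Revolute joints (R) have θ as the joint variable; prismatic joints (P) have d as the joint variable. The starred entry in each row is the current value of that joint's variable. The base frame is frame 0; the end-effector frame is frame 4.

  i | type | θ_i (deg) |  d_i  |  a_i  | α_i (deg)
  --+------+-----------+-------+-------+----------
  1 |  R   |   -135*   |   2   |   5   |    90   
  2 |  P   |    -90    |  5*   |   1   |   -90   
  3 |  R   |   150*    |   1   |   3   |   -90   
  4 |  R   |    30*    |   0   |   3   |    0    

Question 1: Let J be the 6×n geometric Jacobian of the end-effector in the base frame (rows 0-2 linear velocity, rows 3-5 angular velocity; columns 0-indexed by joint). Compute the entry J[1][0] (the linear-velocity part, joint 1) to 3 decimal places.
-4.738

axis z_0 = ẑ; lever o_n−o_0 = (-4.7383,-1.6257,5.8481)
cross product → J_v[:, 0] = (1.6257,-4.7383,0.0000)
J_ω[:, 0] = z_0
entry J[1][0] = -4.7383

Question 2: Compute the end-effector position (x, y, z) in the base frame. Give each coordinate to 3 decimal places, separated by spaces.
after link 1: o_1 = (-3.5355, -3.5355, 2.0000)
after link 2: o_2 = (-7.0711, -0.0000, 1.0000)
after link 3: o_3 = (-6.7175, -1.7678, 3.5981)
after link 4: o_4 = (-4.7383, -1.6257, 5.8481)

-4.738 -1.626 5.848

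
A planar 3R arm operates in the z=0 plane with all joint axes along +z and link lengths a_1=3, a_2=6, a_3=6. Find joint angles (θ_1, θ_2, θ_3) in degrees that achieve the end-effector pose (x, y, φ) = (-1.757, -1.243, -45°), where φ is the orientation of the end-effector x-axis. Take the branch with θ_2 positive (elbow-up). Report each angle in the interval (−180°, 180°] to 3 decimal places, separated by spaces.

wrist centre = target − a_3·(cos φ, sin φ) = (-5.9996, 2.9996)
cos θ_2 = (44.9935−3²−6²)/(2·3·6) = -0.0002; θ_2 = 90.0103° (elbow-up)
β = atan2(2.9996,-5.9996) = 153.4363°; ψ = atan2(6.0000,2.9989) = 63.4432°
θ_1 = β − ψ = 89.9931°
θ_3 = φ − θ_1 − θ_2 = 134.9966° (wrapped to (-180°,180°])

89.993 90.010 134.997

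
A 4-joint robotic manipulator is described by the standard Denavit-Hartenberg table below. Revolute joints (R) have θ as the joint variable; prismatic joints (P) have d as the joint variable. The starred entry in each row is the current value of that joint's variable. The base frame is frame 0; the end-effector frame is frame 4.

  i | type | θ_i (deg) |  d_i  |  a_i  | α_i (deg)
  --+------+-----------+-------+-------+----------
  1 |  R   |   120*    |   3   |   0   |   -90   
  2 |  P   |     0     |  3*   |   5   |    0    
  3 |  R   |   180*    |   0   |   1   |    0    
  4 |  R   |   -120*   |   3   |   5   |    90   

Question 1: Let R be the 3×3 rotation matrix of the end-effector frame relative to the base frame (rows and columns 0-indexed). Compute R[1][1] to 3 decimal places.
-0.500

End-effector y-axis (col 1 of R) = (-0.8660,-0.5000,0.0000)
R[1][1] = -0.5000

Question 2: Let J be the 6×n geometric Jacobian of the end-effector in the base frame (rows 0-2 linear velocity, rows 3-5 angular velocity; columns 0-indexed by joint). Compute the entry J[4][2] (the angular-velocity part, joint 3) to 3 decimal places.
-0.500

axis z_2 = (-0.8660,-0.5000,0.0000); lever o_n−o_2 = (-3.3481,-0.2010,-4.3301)
cross product → J_v[:, 2] = (2.1651,-3.7500,-1.5000)
J_ω[:, 2] = z_2
entry J[4][2] = -0.5000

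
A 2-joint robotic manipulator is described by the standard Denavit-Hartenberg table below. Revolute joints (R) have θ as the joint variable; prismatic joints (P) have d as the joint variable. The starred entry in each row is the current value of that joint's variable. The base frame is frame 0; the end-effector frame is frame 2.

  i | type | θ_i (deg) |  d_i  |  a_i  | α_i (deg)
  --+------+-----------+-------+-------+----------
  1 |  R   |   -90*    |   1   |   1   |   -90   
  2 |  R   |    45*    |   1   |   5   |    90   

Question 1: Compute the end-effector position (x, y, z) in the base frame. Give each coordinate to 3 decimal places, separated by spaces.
1.000 -4.536 -2.536

after link 1: o_1 = (0.0000, -1.0000, 1.0000)
after link 2: o_2 = (1.0000, -4.5355, -2.5355)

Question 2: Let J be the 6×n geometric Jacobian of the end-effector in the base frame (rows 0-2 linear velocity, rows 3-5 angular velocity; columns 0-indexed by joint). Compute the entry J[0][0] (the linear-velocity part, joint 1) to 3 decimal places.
axis z_0 = ẑ; lever o_n−o_0 = (1.0000,-4.5355,-2.5355)
cross product → J_v[:, 0] = (4.5355,1.0000,-0.0000)
J_ω[:, 0] = z_0
entry J[0][0] = 4.5355

4.536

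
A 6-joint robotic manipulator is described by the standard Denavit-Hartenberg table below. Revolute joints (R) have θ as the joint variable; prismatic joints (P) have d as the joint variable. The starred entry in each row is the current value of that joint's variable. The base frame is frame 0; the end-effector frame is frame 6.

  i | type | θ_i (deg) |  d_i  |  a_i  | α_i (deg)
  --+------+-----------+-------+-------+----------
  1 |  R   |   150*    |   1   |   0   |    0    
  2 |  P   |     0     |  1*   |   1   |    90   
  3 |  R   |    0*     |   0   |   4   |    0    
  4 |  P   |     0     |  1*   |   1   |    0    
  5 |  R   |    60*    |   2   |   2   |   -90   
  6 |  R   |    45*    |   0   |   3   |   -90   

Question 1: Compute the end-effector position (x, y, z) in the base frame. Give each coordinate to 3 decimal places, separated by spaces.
after link 1: o_1 = (0.0000, 0.0000, 1.0000)
after link 2: o_2 = (-0.8660, 0.5000, 2.0000)
after link 3: o_3 = (-4.3301, 2.5000, 2.0000)
after link 4: o_4 = (-4.6962, 3.8660, 2.0000)
after link 5: o_5 = (-4.5622, 6.0981, 3.7321)
after link 6: o_6 = (-6.5414, 4.7913, 5.5692)

-6.541 4.791 5.569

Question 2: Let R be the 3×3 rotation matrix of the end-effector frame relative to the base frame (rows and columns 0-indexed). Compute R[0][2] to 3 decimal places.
End-effector z-axis (col 2 of R) = (-0.0474,-0.7891,-0.6124)
R[0][2] = -0.0474

-0.047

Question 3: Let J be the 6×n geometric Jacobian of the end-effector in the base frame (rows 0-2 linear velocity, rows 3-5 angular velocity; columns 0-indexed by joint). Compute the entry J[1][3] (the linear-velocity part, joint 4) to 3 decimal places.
prismatic axis z_3 = (0.5000,0.8660,0.0000)
J_v[:, 3] = z_3; J_ω[:, 3] = (0,0,0)
entry J[1][3] = 0.8660

0.866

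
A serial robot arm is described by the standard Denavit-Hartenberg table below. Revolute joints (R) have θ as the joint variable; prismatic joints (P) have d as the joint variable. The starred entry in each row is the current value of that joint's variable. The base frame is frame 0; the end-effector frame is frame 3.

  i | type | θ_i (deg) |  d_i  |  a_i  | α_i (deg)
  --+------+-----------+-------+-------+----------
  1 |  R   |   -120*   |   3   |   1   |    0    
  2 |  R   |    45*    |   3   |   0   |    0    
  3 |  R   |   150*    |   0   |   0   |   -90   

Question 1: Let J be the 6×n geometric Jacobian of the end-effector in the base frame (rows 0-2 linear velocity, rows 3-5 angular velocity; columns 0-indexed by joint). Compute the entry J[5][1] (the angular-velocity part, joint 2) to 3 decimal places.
1.000

axis z_1 = (0.0000,0.0000,1.0000); lever o_n−o_1 = (0.0000,0.0000,3.0000)
cross product → J_v[:, 1] = (0.0000,0.0000,0.0000)
J_ω[:, 1] = z_1
entry J[5][1] = 1.0000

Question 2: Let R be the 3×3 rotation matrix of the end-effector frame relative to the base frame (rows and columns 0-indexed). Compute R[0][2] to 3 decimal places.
End-effector z-axis (col 2 of R) = (-0.9659,0.2588,0.0000)
R[0][2] = -0.9659

-0.966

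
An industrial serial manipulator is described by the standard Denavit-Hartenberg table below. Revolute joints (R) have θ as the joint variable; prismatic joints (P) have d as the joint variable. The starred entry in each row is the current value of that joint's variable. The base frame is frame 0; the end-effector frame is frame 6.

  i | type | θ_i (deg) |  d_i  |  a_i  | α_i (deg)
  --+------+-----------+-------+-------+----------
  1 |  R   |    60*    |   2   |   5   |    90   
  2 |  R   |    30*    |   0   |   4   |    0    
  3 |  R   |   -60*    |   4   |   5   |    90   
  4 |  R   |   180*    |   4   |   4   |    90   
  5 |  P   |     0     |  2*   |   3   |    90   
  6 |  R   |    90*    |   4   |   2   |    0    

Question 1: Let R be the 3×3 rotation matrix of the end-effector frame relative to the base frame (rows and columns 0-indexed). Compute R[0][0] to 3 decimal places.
End-effector x-axis (col 0 of R) = (0.8660,-0.5000,-0.0000)
R[0][0] = 0.8660

0.866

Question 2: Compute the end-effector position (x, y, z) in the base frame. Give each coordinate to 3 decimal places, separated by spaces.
after link 1: o_1 = (2.5000, 4.3301, 2.0000)
after link 2: o_2 = (4.2321, 7.3301, 4.0000)
after link 3: o_3 = (9.8612, 9.0801, 1.5000)
after link 4: o_4 = (7.1292, 4.3481, 0.0359)
after link 5: o_5 = (7.5622, 1.0981, 1.5359)
after link 6: o_6 = (10.2942, 1.8301, 5.0000)

10.294 1.830 5.000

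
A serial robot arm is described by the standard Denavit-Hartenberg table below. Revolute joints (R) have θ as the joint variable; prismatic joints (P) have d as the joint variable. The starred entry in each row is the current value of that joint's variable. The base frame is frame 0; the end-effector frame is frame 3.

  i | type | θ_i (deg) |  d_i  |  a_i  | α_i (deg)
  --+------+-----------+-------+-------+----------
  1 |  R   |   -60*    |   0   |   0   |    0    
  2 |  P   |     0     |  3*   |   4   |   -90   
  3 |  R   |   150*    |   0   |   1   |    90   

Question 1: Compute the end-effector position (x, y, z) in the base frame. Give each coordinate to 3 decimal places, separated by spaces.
1.567 -2.714 2.500

after link 1: o_1 = (0.0000, 0.0000, 0.0000)
after link 2: o_2 = (2.0000, -3.4641, 3.0000)
after link 3: o_3 = (1.5670, -2.7141, 2.5000)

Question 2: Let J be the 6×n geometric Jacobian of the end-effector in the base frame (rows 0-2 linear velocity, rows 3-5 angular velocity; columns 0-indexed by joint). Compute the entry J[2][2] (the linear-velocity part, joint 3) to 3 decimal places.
0.866

axis z_2 = (0.8660,0.5000,0.0000); lever o_n−o_2 = (-0.4330,0.7500,-0.5000)
cross product → J_v[:, 2] = (-0.2500,0.4330,0.8660)
J_ω[:, 2] = z_2
entry J[2][2] = 0.8660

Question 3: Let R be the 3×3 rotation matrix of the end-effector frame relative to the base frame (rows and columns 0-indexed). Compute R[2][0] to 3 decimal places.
End-effector x-axis (col 0 of R) = (-0.4330,0.7500,-0.5000)
R[2][0] = -0.5000

-0.500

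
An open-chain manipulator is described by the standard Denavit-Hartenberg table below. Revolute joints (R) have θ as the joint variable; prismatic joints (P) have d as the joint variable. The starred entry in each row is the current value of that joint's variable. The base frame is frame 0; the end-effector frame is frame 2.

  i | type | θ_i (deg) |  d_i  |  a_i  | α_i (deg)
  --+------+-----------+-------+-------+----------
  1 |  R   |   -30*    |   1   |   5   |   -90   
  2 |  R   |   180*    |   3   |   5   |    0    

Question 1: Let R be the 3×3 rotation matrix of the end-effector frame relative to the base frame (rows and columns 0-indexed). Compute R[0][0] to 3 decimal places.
End-effector x-axis (col 0 of R) = (-0.8660,0.5000,-0.0000)
R[0][0] = -0.8660

-0.866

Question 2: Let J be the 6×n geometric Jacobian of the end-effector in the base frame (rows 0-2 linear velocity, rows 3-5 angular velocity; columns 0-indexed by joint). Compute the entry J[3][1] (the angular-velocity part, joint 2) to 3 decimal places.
0.500

axis z_1 = (0.5000,0.8660,0.0000); lever o_n−o_1 = (-2.8301,5.0981,-0.0000)
cross product → J_v[:, 1] = (-0.0000,0.0000,5.0000)
J_ω[:, 1] = z_1
entry J[3][1] = 0.5000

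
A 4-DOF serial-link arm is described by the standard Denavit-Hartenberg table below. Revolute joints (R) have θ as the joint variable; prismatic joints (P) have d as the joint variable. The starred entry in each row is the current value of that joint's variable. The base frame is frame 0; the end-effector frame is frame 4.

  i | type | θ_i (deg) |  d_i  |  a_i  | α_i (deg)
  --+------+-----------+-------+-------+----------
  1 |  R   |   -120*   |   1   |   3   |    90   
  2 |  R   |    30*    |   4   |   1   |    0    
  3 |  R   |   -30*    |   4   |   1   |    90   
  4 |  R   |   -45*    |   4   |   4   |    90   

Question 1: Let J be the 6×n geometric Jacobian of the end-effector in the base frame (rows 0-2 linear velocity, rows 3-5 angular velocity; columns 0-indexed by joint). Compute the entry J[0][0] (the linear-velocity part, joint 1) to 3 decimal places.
4.078

axis z_0 = ẑ; lever o_n−o_0 = (-8.3259,-4.0778,-2.5000)
cross product → J_v[:, 0] = (4.0778,-8.3259,0.0000)
J_ω[:, 0] = z_0
entry J[0][0] = 4.0778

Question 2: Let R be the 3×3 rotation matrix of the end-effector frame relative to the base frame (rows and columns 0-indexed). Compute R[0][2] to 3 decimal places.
0.966

End-effector z-axis (col 2 of R) = (0.9659,0.2588,-0.0000)
R[0][2] = 0.9659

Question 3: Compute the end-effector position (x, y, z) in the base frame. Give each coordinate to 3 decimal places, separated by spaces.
after link 1: o_1 = (-1.5000, -2.5981, 1.0000)
after link 2: o_2 = (-5.3971, -1.3481, 1.5000)
after link 3: o_3 = (-9.3612, -0.2141, 1.5000)
after link 4: o_4 = (-8.3259, -4.0778, -2.5000)

-8.326 -4.078 -2.500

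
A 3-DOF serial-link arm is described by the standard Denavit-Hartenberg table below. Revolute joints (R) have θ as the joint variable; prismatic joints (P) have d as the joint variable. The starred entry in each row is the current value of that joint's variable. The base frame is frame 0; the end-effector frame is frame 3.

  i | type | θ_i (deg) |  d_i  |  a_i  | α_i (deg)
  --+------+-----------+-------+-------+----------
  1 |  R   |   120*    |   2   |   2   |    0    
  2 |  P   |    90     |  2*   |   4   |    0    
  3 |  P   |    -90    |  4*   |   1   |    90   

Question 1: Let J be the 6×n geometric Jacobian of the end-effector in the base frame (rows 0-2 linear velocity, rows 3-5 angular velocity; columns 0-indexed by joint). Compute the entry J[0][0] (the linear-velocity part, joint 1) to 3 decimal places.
-0.598

axis z_0 = ẑ; lever o_n−o_0 = (-4.9641,0.5981,8.0000)
cross product → J_v[:, 0] = (-0.5981,-4.9641,0.0000)
J_ω[:, 0] = z_0
entry J[0][0] = -0.5981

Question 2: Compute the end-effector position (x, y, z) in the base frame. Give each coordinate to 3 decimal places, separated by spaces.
after link 1: o_1 = (-1.0000, 1.7321, 2.0000)
after link 2: o_2 = (-4.4641, -0.2679, 4.0000)
after link 3: o_3 = (-4.9641, 0.5981, 8.0000)

-4.964 0.598 8.000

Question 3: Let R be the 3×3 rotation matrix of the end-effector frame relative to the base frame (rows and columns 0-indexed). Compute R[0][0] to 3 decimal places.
-0.500

End-effector x-axis (col 0 of R) = (-0.5000,0.8660,0.0000)
R[0][0] = -0.5000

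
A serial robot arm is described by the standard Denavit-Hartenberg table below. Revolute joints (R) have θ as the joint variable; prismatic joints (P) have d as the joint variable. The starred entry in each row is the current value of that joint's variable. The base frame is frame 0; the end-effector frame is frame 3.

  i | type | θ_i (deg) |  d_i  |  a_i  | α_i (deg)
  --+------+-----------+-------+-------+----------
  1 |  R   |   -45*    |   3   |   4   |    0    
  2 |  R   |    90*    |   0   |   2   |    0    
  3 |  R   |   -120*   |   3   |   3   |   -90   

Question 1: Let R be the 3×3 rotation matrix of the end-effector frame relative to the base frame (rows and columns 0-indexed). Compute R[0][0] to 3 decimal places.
0.259

End-effector x-axis (col 0 of R) = (0.2588,-0.9659,0.0000)
R[0][0] = 0.2588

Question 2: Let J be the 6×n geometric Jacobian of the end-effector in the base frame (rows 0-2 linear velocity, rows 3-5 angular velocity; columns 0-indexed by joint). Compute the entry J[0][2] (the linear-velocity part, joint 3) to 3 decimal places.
axis z_2 = (0.0000,0.0000,1.0000); lever o_n−o_2 = (0.7765,-2.8978,3.0000)
cross product → J_v[:, 2] = (2.8978,0.7765,-0.0000)
J_ω[:, 2] = z_2
entry J[0][2] = 2.8978

2.898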